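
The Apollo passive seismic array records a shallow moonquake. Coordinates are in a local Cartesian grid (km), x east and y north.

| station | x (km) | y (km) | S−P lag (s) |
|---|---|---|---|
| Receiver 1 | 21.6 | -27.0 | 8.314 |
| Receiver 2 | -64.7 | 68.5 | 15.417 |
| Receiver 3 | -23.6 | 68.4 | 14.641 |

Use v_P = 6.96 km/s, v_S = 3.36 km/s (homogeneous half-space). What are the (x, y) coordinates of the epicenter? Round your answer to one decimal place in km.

Distance from S−P lag: d = Δt · v_P v_S / (v_P − v_S) = Δt · (6.96·3.36)/(6.96−3.36) ≈ 6.4960·Δt.
So d_Receiver 1 = 54.01, d_Receiver 2 = 100.15, d_Receiver 3 = 95.11 km.
Circle about each station: (x − 21.6)² + (y + 27.0)² = 54.01²; (x + 64.7)² + (y − 68.5)² = 100.15²; (x + 23.6)² + (y − 68.4)² = 95.11².
Subtracting the Receiver 1 equation from the Receiver 2 and Receiver 3 equations removes the quadratic terms:
-172.6 x + 191.0 y = 569.84
-90.4 x + 190.8 y = -2088.87
Solving the 2×2 system: x ≈ -32.4, y ≈ -26.3 km.
Check against Receiver 1 (with the unrounded x, y): √((x − 21.6)²+(y + 27.0)²) = 54.01 ≈ 54.01 km. ✓

x ≈ -32.4 km, y ≈ -26.3 km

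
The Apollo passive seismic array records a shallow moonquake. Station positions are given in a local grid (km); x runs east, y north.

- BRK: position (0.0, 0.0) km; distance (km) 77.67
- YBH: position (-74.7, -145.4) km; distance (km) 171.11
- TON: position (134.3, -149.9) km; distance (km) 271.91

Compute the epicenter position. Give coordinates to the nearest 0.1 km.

x ≈ -73.3 km, y ≈ 25.7 km

Circle about each station: x² + y² = 77.67²; (x + 74.7)² + (y + 145.4)² = 171.11²; (x − 134.3)² + (y + 149.9)² = 271.91².
Subtracting pairs of circle equations eliminates x²+y² and gives linear equations (the radical axes):
-149.4 x − 290.8 y = 3475.25
268.6 x − 299.8 y = -27395.92
Solving the 2×2 system: x ≈ -73.3, y ≈ 25.7 km.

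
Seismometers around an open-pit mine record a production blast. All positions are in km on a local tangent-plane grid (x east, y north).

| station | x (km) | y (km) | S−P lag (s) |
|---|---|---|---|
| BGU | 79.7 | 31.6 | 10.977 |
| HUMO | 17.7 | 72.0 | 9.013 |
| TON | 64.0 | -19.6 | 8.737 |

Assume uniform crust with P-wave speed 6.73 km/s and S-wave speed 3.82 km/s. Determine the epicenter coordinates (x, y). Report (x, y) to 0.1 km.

(-11.2, -2.2)

Distance from S−P lag: d = Δt · v_P v_S / (v_P − v_S) = Δt · (6.73·3.82)/(6.73−3.82) ≈ 8.8346·Δt.
So d_BGU = 96.98, d_HUMO = 79.63, d_TON = 77.19 km.
Circle about each station: (x − 79.7)² + (y − 31.6)² = 96.98²; (x − 17.7)² + (y − 72.0)² = 79.63²; (x − 64.0)² + (y + 19.6)² = 77.19².
Subtracting the BGU equation from the HUMO and TON equations removes the quadratic terms:
-124.0 x + 80.8 y = 1210.82
-31.4 x − 102.4 y = 576.33
Solving the 2×2 system: x ≈ -11.2, y ≈ -2.2 km.
Check against BGU (with the unrounded x, y): √((x − 79.7)²+(y − 31.6)²) = 96.97 ≈ 96.98 km. ✓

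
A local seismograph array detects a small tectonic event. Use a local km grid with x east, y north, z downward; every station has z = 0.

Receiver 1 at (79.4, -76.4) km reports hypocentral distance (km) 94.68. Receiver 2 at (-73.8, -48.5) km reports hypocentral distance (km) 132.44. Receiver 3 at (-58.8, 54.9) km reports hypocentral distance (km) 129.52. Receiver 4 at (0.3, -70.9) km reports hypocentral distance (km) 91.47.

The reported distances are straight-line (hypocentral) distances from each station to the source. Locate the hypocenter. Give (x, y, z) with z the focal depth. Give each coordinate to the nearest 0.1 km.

x ≈ 40.6 km, y ≈ -8.6 km, depth ≈ 53.5 km

Each station gives a sphere (x−x_i)² + (y−y_i)² + z² = d_i² (stations at z=0).
Subtracting the Receiver 1 sphere from Receiver 2 and Receiver 3: z² cancels, leaving linear equations in x and y:
-306.4 x + 55.8 y = -12918.68
-276.4 x + 262.6 y = -13481.00
Solving: x ≈ 40.595, y ≈ -8.608 km (keep extra digits for the depth step; rounded: 40.6, -8.6).
Then from the Receiver 1 sphere: z² = 94.68² − (x − 79.4)² − (y + 76.4)² with x = 40.595, y = -8.608, so z ≈ 53.504 ≈ 53.5 km.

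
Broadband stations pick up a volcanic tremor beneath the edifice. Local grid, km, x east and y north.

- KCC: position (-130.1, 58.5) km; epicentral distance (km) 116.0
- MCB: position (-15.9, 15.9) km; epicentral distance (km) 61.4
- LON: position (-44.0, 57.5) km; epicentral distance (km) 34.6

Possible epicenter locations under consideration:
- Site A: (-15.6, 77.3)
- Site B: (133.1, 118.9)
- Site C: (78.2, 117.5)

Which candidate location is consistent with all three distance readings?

For each candidate, compare |candidate − station| to the reported distance:
Site A: residuals KCC 0.0, MCB 0.0, LON 0.0 → max 0.0 km
Site B: residuals KCC 154.0, MCB 119.7, LON 152.8 → max 154.0 km
Site C: residuals KCC 100.5, MCB 77.1, LON 101.5 → max 101.5 km
Only Site A has all residuals ≈ 0.

Site A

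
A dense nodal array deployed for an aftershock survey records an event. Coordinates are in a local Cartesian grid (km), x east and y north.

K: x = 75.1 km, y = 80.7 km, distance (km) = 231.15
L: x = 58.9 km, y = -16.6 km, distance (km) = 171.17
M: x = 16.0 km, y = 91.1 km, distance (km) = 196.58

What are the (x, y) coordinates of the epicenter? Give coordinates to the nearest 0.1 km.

x ≈ -105.8 km, y ≈ -63.2 km

Circle about each station: (x − 75.1)² + (y − 80.7)² = 231.15²; (x − 58.9)² + (y + 16.6)² = 171.17²; (x − 16.0)² + (y − 91.1)² = 196.58².
Subtracting pairs of circle equations eliminates x²+y² and gives linear equations (the radical axes):
-32.4 x − 194.6 y = 15723.42
-118.2 x + 20.8 y = 11189.34
Solving the 2×2 system: x ≈ -105.8, y ≈ -63.2 km.
Check against K (with the unrounded x, y): √((x − 75.1)²+(y − 80.7)²) = 231.13 ≈ 231.15 km. ✓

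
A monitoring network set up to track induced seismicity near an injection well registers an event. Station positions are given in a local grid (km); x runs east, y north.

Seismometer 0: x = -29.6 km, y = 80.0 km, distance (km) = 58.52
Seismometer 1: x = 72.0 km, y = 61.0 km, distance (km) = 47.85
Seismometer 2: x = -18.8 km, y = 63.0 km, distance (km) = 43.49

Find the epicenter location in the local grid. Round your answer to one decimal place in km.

Circle about each station: (x + 29.6)² + (y − 80.0)² = 58.52²; (x − 72.0)² + (y − 61.0)² = 47.85²; (x + 18.8)² + (y − 63.0)² = 43.49².
Subtracting the Seismometer 0 equation from the Seismometer 1 and Seismometer 2 equations removes the quadratic terms:
203.2 x − 38.0 y = 2763.81
21.6 x − 34.0 y = -1420.51
Solving the 2×2 system: x ≈ 24.3, y ≈ 57.2 km.

(24.3, 57.2)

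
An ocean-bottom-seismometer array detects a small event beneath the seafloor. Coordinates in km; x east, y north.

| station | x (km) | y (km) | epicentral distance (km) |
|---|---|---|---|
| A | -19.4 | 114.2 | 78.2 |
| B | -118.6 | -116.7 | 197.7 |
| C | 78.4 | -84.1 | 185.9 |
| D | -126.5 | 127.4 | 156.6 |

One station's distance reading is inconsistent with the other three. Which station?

C

Solve using three stations at a time. Using A, B, D (subtract circle equations pairwise → linear system) gives (x, y) ≈ (2.9, 39.2).
Distances from that point to each station vs reported:
  A: calculated 78.2 vs reported 78.2 → residual 0.0 km
  B: calculated 197.7 vs reported 197.7 → residual 0.0 km
  C: calculated 144.6 vs reported 185.9 → residual 41.3 km
  D: calculated 156.6 vs reported 156.6 → residual 0.0 km
A, B, D are mutually consistent (residuals ≈ 0); C is off by 41.3 km.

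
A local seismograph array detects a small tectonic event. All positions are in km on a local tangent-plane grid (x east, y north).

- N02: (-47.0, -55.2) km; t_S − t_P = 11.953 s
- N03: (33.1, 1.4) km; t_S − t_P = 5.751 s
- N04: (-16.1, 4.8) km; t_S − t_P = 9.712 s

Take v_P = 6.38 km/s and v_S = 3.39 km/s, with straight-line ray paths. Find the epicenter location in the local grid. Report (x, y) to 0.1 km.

Distance from S−P lag: d = Δt · v_P v_S / (v_P − v_S) = Δt · (6.38·3.39)/(6.38−3.39) ≈ 7.2335·Δt.
So d_N02 = 86.46, d_N03 = 41.60, d_N04 = 70.25 km.
Circle about each station: (x + 47.0)² + (y + 55.2)² = 86.46²; (x − 33.1)² + (y − 1.4)² = 41.60²; (x + 16.1)² + (y − 4.8)² = 70.25².
Subtracting the N02 equation from the N03 and N04 equations removes the quadratic terms:
160.2 x + 113.2 y = 1586.30
61.8 x + 120.0 y = -2433.52
Solving the 2×2 system: x ≈ 38.1, y ≈ -39.9 km.

x ≈ 38.1 km, y ≈ -39.9 km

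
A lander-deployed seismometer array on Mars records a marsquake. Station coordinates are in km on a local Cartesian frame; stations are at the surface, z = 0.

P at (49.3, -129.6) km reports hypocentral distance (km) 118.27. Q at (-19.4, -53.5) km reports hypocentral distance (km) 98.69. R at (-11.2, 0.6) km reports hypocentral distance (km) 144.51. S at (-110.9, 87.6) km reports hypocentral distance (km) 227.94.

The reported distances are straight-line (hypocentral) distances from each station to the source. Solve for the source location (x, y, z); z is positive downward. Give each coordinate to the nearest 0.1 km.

(-51.8, -123.9, 61.1)

Each station gives a sphere (x−x_i)² + (y−y_i)² + z² = d_i² (stations at z=0).
Subtracting the P sphere from Q and R: z² cancels, leaving linear equations in x and y:
-137.4 x + 152.2 y = -11739.96
-121.0 x + 260.4 y = -25996.20
Solving: x ≈ -51.808, y ≈ -123.906 km (keep extra digits for the depth step; rounded: -51.8, -123.9).
Then from the P sphere: z² = 118.27² − (x − 49.3)² − (y + 129.6)² with x = -51.808, y = -123.906, so z ≈ 61.095 ≈ 61.1 km.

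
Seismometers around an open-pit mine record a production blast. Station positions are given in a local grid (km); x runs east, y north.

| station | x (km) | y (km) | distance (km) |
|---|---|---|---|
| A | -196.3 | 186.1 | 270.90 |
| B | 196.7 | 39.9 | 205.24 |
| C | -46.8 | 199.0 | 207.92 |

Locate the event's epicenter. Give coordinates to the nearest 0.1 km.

(-3.7, -4.4)

Circle about each station: (x + 196.3)² + (y − 186.1)² = 270.90²; (x − 196.7)² + (y − 39.9)² = 205.24²; (x + 46.8)² + (y − 199.0)² = 207.92².
Subtracting the A equation from the B and C equations removes the quadratic terms:
786.0 x − 292.4 y = -1620.65
299.0 x + 25.8 y = -1219.58
Solving the 2×2 system: x ≈ -3.7, y ≈ -4.4 km.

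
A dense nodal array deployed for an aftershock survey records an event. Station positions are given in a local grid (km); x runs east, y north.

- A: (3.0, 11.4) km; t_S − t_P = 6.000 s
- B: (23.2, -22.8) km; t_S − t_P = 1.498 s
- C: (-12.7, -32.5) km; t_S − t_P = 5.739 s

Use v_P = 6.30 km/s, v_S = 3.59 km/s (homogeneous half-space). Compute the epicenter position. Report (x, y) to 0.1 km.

34.9 km east, -27.2 km north

Distance from S−P lag: d = Δt · v_P v_S / (v_P − v_S) = Δt · (6.30·3.59)/(6.30−3.59) ≈ 8.3458·Δt.
So d_A = 50.07, d_B = 12.50, d_C = 47.90 km.
Circle about each station: (x − 3.0)² + (y − 11.4)² = 50.07²; (x − 23.2)² + (y + 22.8)² = 12.50²; (x + 12.7)² + (y + 32.5)² = 47.90².
Subtracting pairs of circle equations eliminates x²+y² and gives linear equations (the radical axes):
40.4 x − 68.4 y = 3269.87
-31.4 x − 87.8 y = 1291.17
Solving the 2×2 system: x ≈ 34.9, y ≈ -27.2 km.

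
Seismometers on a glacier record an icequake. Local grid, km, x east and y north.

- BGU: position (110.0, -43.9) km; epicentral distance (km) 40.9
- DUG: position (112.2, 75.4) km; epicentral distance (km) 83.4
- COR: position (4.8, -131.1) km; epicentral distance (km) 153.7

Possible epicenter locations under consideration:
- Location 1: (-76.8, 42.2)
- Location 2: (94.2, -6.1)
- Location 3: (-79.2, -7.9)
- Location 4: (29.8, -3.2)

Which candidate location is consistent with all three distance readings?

For each candidate, compare |candidate − station| to the reported distance:
Location 1: residuals BGU 164.8, DUG 108.5, COR 37.9 → max 164.8 km
Location 2: residuals BGU 0.1, DUG 0.1, COR 0.0 → max 0.1 km
Location 3: residuals BGU 151.7, DUG 125.3, COR 4.6 → max 151.7 km
Location 4: residuals BGU 49.0, DUG 30.5, COR 23.4 → max 49.0 km
Only Location 2 has all residuals ≈ 0.

Location 2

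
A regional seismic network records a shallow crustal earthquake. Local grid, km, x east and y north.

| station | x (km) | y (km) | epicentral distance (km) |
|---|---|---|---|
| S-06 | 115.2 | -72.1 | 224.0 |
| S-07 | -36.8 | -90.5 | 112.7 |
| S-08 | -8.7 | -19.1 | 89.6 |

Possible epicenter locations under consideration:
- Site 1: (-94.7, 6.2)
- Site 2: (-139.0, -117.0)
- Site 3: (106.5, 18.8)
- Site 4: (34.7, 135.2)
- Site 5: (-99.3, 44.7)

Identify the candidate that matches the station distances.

For each candidate, compare |candidate − station| to the reported distance:
Site 1: residuals S-06 0.0, S-07 0.0, S-08 0.0 → max 0.0 km
Site 2: residuals S-06 34.1, S-07 7.1, S-08 73.4 → max 73.4 km
Site 3: residuals S-06 132.7, S-07 67.5, S-08 31.7 → max 132.7 km
Site 4: residuals S-06 1.6, S-07 124.1, S-08 70.7 → max 124.1 km
Site 5: residuals S-06 20.2, S-07 36.2, S-08 21.2 → max 36.2 km
Only Site 1 has all residuals ≈ 0.

Site 1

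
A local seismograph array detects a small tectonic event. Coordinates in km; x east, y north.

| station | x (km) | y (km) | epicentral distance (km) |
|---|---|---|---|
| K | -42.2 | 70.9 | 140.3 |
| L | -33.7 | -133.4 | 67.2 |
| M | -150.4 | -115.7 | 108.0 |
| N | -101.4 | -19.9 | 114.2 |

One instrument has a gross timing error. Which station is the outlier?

Solve using three stations at a time. Using K, L, M (subtract circle equations pairwise → linear system) gives (x, y) ≈ (-53.0, -69.0).
Distances from that point to each station vs reported:
  K: calculated 140.3 vs reported 140.3 → residual 0.0 km
  L: calculated 67.2 vs reported 67.2 → residual 0.0 km
  M: calculated 108.0 vs reported 108.0 → residual 0.0 km
  N: calculated 68.9 vs reported 114.2 → residual 45.3 km
K, L, M are mutually consistent (residuals ≈ 0); N is off by 45.3 km.

N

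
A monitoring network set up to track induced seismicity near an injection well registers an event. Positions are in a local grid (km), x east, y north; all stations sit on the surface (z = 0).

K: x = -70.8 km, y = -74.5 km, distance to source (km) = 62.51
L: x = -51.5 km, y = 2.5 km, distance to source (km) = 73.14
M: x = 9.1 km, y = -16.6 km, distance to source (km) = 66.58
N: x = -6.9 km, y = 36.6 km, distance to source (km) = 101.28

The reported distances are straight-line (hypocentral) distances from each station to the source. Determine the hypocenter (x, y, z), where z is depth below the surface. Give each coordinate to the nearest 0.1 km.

(-28.3, -53.6, 40.8)

Each station gives a sphere (x−x_i)² + (y−y_i)² + z² = d_i² (stations at z=0).
Subtracting the K sphere from L and M: z² cancels, leaving linear equations in x and y:
38.6 x + 154.0 y = -9346.35
159.8 x + 115.8 y = -10729.92
Solving: x ≈ -28.308, y ≈ -53.595 km (keep extra digits for the depth step; rounded: -28.3, -53.6).
Then from the K sphere: z² = 62.51² − (x + 70.8)² − (y + 74.5)² with x = -28.308, y = -53.595, so z ≈ 40.803 ≈ 40.8 km.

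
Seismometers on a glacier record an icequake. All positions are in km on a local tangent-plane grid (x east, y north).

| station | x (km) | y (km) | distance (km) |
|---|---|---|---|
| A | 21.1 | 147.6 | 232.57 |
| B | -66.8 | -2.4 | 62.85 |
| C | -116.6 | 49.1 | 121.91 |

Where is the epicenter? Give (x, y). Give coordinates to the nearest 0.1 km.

(-73.4, -64.9)

Circle about each station: (x − 21.1)² + (y − 147.6)² = 232.57²; (x + 66.8)² + (y + 2.4)² = 62.85²; (x + 116.6)² + (y − 49.1)² = 121.91².
Subtracting the A equation from the B and C equations removes the quadratic terms:
-175.8 x − 300.0 y = 32375.71
-275.4 x − 197.0 y = 33002.16
Solving the 2×2 system: x ≈ -73.4, y ≈ -64.9 km.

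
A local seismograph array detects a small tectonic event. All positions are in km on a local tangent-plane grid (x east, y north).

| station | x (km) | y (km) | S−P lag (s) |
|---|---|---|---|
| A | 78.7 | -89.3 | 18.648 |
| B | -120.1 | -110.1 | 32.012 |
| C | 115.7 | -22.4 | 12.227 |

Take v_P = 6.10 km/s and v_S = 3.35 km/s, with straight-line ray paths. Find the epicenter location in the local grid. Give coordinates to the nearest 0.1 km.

Distance from S−P lag: d = Δt · v_P v_S / (v_P − v_S) = Δt · (6.10·3.35)/(6.10−3.35) ≈ 7.4309·Δt.
So d_A = 138.57, d_B = 237.88, d_C = 90.86 km.
Circle about each station: (x − 78.7)² + (y + 89.3)² = 138.57²; (x + 120.1)² + (y + 110.1)² = 237.88²; (x − 115.7)² + (y + 22.4)² = 90.86².
Subtracting the A equation from the B and C equations removes the quadratic terms:
-397.6 x − 41.6 y = -25007.41
74.0 x + 133.8 y = 10666.18
Solving the 2×2 system: x ≈ 57.9, y ≈ 47.7 km.

(57.9, 47.7)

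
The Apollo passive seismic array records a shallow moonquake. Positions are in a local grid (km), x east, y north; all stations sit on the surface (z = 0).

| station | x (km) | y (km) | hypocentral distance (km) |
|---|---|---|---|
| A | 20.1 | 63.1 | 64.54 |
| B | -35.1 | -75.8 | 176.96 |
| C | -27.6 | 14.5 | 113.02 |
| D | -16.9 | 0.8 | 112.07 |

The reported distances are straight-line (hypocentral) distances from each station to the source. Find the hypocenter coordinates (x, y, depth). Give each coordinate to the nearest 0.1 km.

(60.4, 64.4, 50.4)

Each station gives a sphere (x−x_i)² + (y−y_i)² + z² = d_i² (stations at z=0).
Subtracting the A sphere from B and C: z² cancels, leaving linear equations in x and y:
-110.4 x − 277.8 y = -24557.40
-95.4 x − 97.2 y = -12021.72
Solving: x ≈ 60.405, y ≈ 64.394 km (keep extra digits for the depth step; rounded: 60.4, 64.4).
Then from the A sphere: z² = 64.54² − (x − 20.1)² − (y − 63.1)² with x = 60.405, y = 64.394, so z ≈ 50.391 ≈ 50.4 km.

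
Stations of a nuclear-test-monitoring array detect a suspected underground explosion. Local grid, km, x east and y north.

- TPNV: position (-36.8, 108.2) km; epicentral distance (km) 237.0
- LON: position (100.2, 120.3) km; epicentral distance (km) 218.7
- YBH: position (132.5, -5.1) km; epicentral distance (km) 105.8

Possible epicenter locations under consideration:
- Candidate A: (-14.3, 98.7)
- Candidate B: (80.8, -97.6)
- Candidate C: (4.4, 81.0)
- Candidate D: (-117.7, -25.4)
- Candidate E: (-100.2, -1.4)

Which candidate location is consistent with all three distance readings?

For each candidate, compare |candidate − station| to the reported distance:
Candidate A: residuals TPNV 212.6, LON 102.2, YBH 74.0 → max 212.6 km
Candidate B: residuals TPNV 0.0, LON 0.1, YBH 0.2 → max 0.2 km
Candidate C: residuals TPNV 187.6, LON 115.2, YBH 48.5 → max 187.6 km
Candidate D: residuals TPNV 80.8, LON 43.4, YBH 145.2 → max 145.2 km
Candidate E: residuals TPNV 110.4, LON 15.8, YBH 126.9 → max 126.9 km
Only Candidate B has all residuals ≈ 0.

Candidate B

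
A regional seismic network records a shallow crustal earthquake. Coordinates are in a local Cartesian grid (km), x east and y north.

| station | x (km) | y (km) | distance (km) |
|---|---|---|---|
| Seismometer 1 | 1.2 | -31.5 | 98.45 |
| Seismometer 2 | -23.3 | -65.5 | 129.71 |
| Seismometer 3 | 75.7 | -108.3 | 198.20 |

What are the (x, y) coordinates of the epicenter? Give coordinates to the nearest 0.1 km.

-21.9 km east, 64.2 km north

Circle about each station: (x − 1.2)² + (y + 31.5)² = 98.45²; (x + 23.3)² + (y + 65.5)² = 129.71²; (x − 75.7)² + (y + 108.3)² = 198.20².
Subtracting the Seismometer 1 equation from the Seismometer 2 and Seismometer 3 equations removes the quadratic terms:
-49.0 x − 68.0 y = -3292.83
149.0 x − 153.6 y = -13125.15
Solving the 2×2 system: x ≈ -21.9, y ≈ 64.2 km.
Check against Seismometer 1 (with the unrounded x, y): √((x − 1.2)²+(y + 31.5)²) = 98.45 ≈ 98.45 km. ✓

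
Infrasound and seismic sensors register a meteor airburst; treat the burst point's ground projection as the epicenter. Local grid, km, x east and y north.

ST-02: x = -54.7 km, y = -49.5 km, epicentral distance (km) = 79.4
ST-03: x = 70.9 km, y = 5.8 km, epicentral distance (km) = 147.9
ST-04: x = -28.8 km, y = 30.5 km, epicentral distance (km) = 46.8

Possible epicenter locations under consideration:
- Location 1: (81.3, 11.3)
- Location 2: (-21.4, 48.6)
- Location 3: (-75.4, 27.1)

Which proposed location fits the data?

For each candidate, compare |candidate − station| to the reported distance:
Location 1: residuals ST-02 69.6, ST-03 136.1, ST-04 65.0 → max 136.1 km
Location 2: residuals ST-02 24.2, ST-03 46.2, ST-04 27.2 → max 46.2 km
Location 3: residuals ST-02 0.1, ST-03 0.1, ST-04 0.1 → max 0.1 km
Only Location 3 has all residuals ≈ 0.

Location 3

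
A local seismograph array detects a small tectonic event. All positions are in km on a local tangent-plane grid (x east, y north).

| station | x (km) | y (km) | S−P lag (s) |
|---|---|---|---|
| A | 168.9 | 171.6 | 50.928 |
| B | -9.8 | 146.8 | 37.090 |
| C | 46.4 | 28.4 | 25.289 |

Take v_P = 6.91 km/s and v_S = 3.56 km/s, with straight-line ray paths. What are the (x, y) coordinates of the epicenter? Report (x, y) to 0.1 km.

x ≈ -65.5 km, y ≈ -119.8 km

Distance from S−P lag: d = Δt · v_P v_S / (v_P − v_S) = Δt · (6.91·3.56)/(6.91−3.56) ≈ 7.3432·Δt.
So d_A = 373.97, d_B = 272.36, d_C = 185.70 km.
Circle about each station: (x − 168.9)² + (y − 171.6)² = 373.97²; (x + 9.8)² + (y − 146.8)² = 272.36²; (x − 46.4)² + (y − 28.4)² = 185.70².
Subtracting the A equation from the B and C equations removes the quadratic terms:
-357.4 x − 49.6 y = 29346.10
-245.0 x − 286.4 y = 50354.82
Solving the 2×2 system: x ≈ -65.5, y ≈ -119.8 km.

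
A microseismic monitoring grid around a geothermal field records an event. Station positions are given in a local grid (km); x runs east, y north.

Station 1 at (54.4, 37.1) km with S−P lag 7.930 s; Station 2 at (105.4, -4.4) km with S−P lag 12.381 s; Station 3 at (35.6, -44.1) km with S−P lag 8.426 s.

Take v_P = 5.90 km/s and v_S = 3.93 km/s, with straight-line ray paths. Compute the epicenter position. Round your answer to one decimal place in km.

(-37.8, 22.6)

Distance from S−P lag: d = Δt · v_P v_S / (v_P − v_S) = Δt · (5.90·3.93)/(5.90−3.93) ≈ 11.7701·Δt.
So d_Station 1 = 93.34, d_Station 2 = 145.72, d_Station 3 = 99.17 km.
Circle about each station: (x − 54.4)² + (y − 37.1)² = 93.34²; (x − 105.4)² + (y + 4.4)² = 145.72²; (x − 35.6)² + (y + 44.1)² = 99.17².
Subtracting the Station 1 equation from the Station 2 and Station 3 equations removes the quadratic terms:
102.0 x − 83.0 y = -5729.21
-37.6 x − 162.4 y = -2245.93
Solving the 2×2 system: x ≈ -37.8, y ≈ 22.6 km.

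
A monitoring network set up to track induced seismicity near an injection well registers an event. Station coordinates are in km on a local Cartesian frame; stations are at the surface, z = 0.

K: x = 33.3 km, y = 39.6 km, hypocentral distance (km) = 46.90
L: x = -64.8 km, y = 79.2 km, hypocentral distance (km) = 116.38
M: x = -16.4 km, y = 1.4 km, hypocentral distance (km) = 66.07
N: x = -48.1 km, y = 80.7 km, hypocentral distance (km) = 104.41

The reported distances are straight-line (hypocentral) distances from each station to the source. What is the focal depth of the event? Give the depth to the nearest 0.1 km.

z ≈ 43.8 km

Each station gives a sphere (x−x_i)² + (y−y_i)² + z² = d_i² (stations at z=0).
Subtracting the K sphere from L and M: z² cancels, leaving linear equations in x and y:
-196.2 x + 79.2 y = -3550.06
-99.4 x − 76.4 y = -4571.76
Solving: x ≈ 27.701, y ≈ 23.799 km (keep extra digits for the depth step; rounded: 27.7, 23.8).
Then from the K sphere: z² = 46.90² − (x − 33.3)² − (y − 39.6)² with x = 27.701, y = 23.799, so z ≈ 43.802 ≈ 43.8 km.
Check against N (with the unrounded solution): distance 104.41 ≈ 104.41 km. ✓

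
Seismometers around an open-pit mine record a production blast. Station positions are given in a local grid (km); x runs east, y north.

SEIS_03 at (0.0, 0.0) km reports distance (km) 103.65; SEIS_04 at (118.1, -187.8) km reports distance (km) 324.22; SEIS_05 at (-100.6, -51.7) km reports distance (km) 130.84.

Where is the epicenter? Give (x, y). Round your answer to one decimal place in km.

-70.8 km east, 75.7 km north

Circle about each station: x² + y² = 103.65²; (x − 118.1)² + (y + 187.8)² = 324.22²; (x + 100.6)² + (y + 51.7)² = 130.84².
Subtracting the SEIS_03 equation from the SEIS_04 and SEIS_05 equations removes the quadratic terms:
236.2 x − 375.6 y = -45158.84
-201.2 x − 103.4 y = 6417.47
Solving the 2×2 system: x ≈ -70.8, y ≈ 75.7 km.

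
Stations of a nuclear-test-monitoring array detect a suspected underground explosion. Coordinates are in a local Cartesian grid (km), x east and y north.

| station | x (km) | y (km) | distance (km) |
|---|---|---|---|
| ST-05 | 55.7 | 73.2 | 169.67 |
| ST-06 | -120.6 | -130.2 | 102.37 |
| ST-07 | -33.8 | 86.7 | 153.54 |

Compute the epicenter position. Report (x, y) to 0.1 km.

Circle about each station: (x − 55.7)² + (y − 73.2)² = 169.67²; (x + 120.6)² + (y + 130.2)² = 102.37²; (x + 33.8)² + (y − 86.7)² = 153.54².
Subtracting the ST-05 equation from the ST-06 and ST-07 equations removes the quadratic terms:
-352.6 x − 406.8 y = 41343.96
-179.0 x + 27.0 y = 5411.98
Solving the 2×2 system: x ≈ -40.3, y ≈ -66.7 km.
Check against ST-05 (with the unrounded x, y): √((x − 55.7)²+(y − 73.2)²) = 169.67 ≈ 169.67 km. ✓

x ≈ -40.3 km, y ≈ -66.7 km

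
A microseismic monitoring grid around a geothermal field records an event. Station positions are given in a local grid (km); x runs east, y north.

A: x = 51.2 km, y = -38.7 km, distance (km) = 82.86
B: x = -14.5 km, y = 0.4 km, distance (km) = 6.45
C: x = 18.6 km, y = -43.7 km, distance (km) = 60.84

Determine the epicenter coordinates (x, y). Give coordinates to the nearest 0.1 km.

x ≈ -20.4 km, y ≈ 3.0 km

Circle about each station: (x − 51.2)² + (y + 38.7)² = 82.86²; (x + 14.5)² + (y − 0.4)² = 6.45²; (x − 18.6)² + (y + 43.7)² = 60.84².
Subtracting the A equation from the B and C equations removes the quadratic terms:
-131.4 x + 78.2 y = 2915.46
-65.2 x − 10.0 y = 1300.79
Solving the 2×2 system: x ≈ -20.4, y ≈ 3.0 km.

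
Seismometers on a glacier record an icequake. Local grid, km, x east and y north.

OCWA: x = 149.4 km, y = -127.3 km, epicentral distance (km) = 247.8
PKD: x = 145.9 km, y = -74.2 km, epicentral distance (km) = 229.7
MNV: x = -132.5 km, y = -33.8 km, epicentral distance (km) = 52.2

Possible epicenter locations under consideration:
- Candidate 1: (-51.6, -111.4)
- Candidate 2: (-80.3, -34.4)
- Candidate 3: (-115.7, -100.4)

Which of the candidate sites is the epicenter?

Candidate 2

For each candidate, compare |candidate − station| to the reported distance:
Candidate 1: residuals OCWA 46.2, PKD 28.7, MNV 59.9 → max 59.9 km
Candidate 2: residuals OCWA 0.0, PKD 0.0, MNV 0.0 → max 0.0 km
Candidate 3: residuals OCWA 18.7, PKD 33.2, MNV 16.5 → max 33.2 km
Only Candidate 2 has all residuals ≈ 0.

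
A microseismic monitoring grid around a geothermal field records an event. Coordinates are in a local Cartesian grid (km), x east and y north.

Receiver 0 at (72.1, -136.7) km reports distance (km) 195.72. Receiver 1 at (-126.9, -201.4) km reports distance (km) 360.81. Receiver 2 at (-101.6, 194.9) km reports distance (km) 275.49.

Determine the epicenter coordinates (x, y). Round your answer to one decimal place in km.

Circle about each station: (x − 72.1)² + (y + 136.7)² = 195.72²; (x + 126.9)² + (y + 201.4)² = 360.81²; (x + 101.6)² + (y − 194.9)² = 275.49².
Subtracting pairs of circle equations eliminates x²+y² and gives linear equations (the radical axes):
-398.0 x − 129.4 y = -59097.27
-347.4 x + 663.2 y = -13165.15
Solving the 2×2 system: x ≈ 132.4, y ≈ 49.5 km.

132.4 km east, 49.5 km north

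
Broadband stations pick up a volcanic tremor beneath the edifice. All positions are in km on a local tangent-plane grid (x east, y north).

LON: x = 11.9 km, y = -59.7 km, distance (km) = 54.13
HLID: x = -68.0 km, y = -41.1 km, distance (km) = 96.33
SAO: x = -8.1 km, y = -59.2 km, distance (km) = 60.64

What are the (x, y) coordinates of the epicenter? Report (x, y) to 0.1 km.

Circle about each station: (x − 11.9)² + (y + 59.7)² = 54.13²; (x + 68.0)² + (y + 41.1)² = 96.33²; (x + 8.1)² + (y + 59.2)² = 60.64².
Subtracting the LON equation from the HLID and SAO equations removes the quadratic terms:
-159.8 x + 37.2 y = -3741.90
-40.0 x + 1.0 y = -882.60
Solving the 2×2 system: x ≈ 21.9, y ≈ -6.5 km.

x ≈ 21.9 km, y ≈ -6.5 km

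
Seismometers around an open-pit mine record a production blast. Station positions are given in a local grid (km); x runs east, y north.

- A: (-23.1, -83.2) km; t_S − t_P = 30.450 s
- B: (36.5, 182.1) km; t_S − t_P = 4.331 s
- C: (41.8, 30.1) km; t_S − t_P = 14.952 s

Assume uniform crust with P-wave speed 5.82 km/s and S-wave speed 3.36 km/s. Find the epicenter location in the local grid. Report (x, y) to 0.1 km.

Distance from S−P lag: d = Δt · v_P v_S / (v_P − v_S) = Δt · (5.82·3.36)/(5.82−3.36) ≈ 7.9493·Δt.
So d_A = 242.06, d_B = 34.43, d_C = 118.86 km.
Circle about each station: (x + 23.1)² + (y + 83.2)² = 242.06²; (x − 36.5)² + (y − 182.1)² = 34.43²; (x − 41.8)² + (y − 30.1)² = 118.86².
Subtracting the A equation from the B and C equations removes the quadratic terms:
119.2 x + 530.6 y = 84444.43
129.8 x + 226.6 y = 39662.74
Solving the 2×2 system: x ≈ 45.6, y ≈ 148.9 km.

(45.6, 148.9)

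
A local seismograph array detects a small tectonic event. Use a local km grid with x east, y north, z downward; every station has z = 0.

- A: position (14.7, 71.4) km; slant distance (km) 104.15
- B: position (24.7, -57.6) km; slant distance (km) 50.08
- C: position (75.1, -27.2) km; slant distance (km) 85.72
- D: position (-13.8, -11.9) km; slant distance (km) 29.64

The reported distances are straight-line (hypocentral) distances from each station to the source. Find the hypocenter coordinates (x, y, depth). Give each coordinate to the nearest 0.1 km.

Each station gives a sphere (x−x_i)² + (y−y_i)² + z² = d_i² (stations at z=0).
Subtracting the A sphere from B and C: z² cancels, leaving linear equations in x and y:
20.0 x − 258.0 y = 6953.02
120.8 x − 197.2 y = 4565.10
Solving: x ≈ -7.102, y ≈ -27.500 km (keep extra digits for the depth step; rounded: -7.1, -27.5).
Then from the A sphere: z² = 104.15² − (x − 14.7)² − (y − 71.4)² with x = -7.102, y = -27.500, so z ≈ 24.304 ≈ 24.3 km.

(-7.1, -27.5, 24.3)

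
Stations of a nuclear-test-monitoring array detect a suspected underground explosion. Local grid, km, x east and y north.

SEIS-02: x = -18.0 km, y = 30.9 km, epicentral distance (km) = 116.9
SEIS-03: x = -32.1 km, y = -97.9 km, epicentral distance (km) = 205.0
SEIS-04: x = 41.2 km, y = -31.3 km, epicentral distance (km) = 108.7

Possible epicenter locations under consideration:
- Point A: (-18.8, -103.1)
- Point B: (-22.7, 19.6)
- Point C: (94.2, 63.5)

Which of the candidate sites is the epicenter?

Point C

For each candidate, compare |candidate − station| to the reported distance:
Point A: residuals SEIS-02 17.1, SEIS-03 190.7, SEIS-04 15.1 → max 190.7 km
Point B: residuals SEIS-02 104.7, SEIS-03 87.1, SEIS-04 27.0 → max 104.7 km
Point C: residuals SEIS-02 0.1, SEIS-03 0.1, SEIS-04 0.1 → max 0.1 km
Only Point C has all residuals ≈ 0.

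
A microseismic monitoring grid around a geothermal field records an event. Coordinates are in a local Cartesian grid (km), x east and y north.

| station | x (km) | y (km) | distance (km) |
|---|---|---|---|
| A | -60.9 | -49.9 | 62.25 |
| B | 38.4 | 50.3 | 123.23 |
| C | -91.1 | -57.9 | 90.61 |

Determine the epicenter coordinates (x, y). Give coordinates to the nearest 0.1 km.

Circle about each station: (x + 60.9)² + (y + 49.9)² = 62.25²; (x − 38.4)² + (y − 50.3)² = 123.23²; (x + 91.1)² + (y + 57.9)² = 90.61².
Subtracting the A equation from the B and C equations removes the quadratic terms:
198.6 x + 200.4 y = -13504.74
-60.4 x − 16.0 y = 1117.69
Solving the 2×2 system: x ≈ -0.9, y ≈ -66.5 km.
Check against A (with the unrounded x, y): √((x + 60.9)²+(y + 49.9)²) = 62.27 ≈ 62.25 km. ✓

(-0.9, -66.5)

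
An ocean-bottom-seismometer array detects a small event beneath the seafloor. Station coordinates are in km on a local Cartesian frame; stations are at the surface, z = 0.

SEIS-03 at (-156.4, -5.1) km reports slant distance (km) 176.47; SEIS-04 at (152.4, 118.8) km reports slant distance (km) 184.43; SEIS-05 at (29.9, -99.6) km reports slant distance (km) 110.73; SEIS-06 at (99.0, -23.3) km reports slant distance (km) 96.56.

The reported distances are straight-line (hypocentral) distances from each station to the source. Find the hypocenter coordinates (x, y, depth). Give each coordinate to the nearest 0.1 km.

x ≈ 15.2 km, y ≈ 2.4 km, depth ≈ 40.5 km

Each station gives a sphere (x−x_i)² + (y−y_i)² + z² = d_i² (stations at z=0).
Subtracting the SEIS-03 sphere from SEIS-04 and SEIS-05: z² cancels, leaving linear equations in x and y:
617.6 x + 247.8 y = 9979.47
372.6 x − 189.0 y = 5207.73
Solving: x ≈ 15.195, y ≈ 2.402 km (keep extra digits for the depth step; rounded: 15.2, 2.4).
Then from the SEIS-03 sphere: z² = 176.47² − (x + 156.4)² − (y + 5.1)² with x = 15.195, y = 2.402, so z ≈ 40.504 ≈ 40.5 km.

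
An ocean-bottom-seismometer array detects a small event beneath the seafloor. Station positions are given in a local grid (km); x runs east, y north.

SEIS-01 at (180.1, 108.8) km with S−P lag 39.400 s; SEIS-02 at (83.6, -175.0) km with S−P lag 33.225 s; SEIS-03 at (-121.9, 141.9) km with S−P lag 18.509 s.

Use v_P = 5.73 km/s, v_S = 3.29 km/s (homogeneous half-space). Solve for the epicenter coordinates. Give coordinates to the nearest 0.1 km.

(-104.2, -0.0)

Distance from S−P lag: d = Δt · v_P v_S / (v_P − v_S) = Δt · (5.73·3.29)/(5.73−3.29) ≈ 7.7261·Δt.
So d_SEIS-01 = 304.41, d_SEIS-02 = 256.70, d_SEIS-03 = 143.00 km.
Circle about each station: (x − 180.1)² + (y − 108.8)² = 304.41²; (x − 83.6)² + (y + 175.0)² = 256.70²; (x + 121.9)² + (y − 141.9)² = 143.00².
Subtracting the SEIS-01 equation from the SEIS-02 and SEIS-03 equations removes the quadratic terms:
-193.0 x − 567.6 y = 20111.07
-604.0 x + 66.2 y = 62938.22
Solving the 2×2 system: x ≈ -104.2, y ≈ -0.0 km.
Check against SEIS-01 (with the unrounded x, y): √((x − 180.1)²+(y − 108.8)²) = 304.41 ≈ 304.41 km. ✓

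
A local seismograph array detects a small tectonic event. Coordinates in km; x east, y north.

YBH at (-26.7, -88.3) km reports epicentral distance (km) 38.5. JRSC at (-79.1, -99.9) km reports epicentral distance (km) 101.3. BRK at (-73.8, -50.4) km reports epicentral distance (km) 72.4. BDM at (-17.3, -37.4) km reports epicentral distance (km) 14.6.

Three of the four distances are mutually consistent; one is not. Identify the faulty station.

YBH

Solve using three stations at a time. Using JRSC, BRK, BDM (subtract circle equations pairwise → linear system) gives (x, y) ≈ (-3.7, -32.2).
Distances from that point to each station vs reported:
  YBH: calculated 60.6 vs reported 38.5 → residual 22.1 km
  JRSC: calculated 101.3 vs reported 101.3 → residual 0.0 km
  BRK: calculated 72.4 vs reported 72.4 → residual 0.0 km
  BDM: calculated 14.5 vs reported 14.6 → residual 0.1 km
JRSC, BRK, BDM are mutually consistent (residuals ≈ 0); YBH is off by 22.1 km.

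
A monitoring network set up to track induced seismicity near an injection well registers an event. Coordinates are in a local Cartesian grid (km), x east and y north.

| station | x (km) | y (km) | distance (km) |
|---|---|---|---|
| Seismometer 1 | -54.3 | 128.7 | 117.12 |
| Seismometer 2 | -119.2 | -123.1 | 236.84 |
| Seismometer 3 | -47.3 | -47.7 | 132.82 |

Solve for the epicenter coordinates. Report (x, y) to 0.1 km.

Circle about each station: (x + 54.3)² + (y − 128.7)² = 117.12²; (x + 119.2)² + (y + 123.1)² = 236.84²; (x + 47.3)² + (y + 47.7)² = 132.82².
Subtracting the Seismometer 1 equation from the Seismometer 2 and Seismometer 3 equations removes the quadratic terms:
-129.8 x − 503.6 y = -32526.02
14.0 x − 352.8 y = -18923.66
Solving the 2×2 system: x ≈ 36.8, y ≈ 55.1 km.

(36.8, 55.1)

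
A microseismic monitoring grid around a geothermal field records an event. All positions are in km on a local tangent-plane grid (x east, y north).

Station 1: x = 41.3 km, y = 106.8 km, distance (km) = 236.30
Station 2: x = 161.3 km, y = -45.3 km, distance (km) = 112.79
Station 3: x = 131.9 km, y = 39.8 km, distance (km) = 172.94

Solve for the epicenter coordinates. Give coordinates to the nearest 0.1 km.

Circle about each station: (x − 41.3)² + (y − 106.8)² = 236.30²; (x − 161.3)² + (y + 45.3)² = 112.79²; (x − 131.9)² + (y − 39.8)² = 172.94².
Subtracting pairs of circle equations eliminates x²+y² and gives linear equations (the radical axes):
240.0 x − 304.2 y = 58073.96
181.2 x − 134.0 y = 31799.17
Solving the 2×2 system: x ≈ 82.4, y ≈ -125.9 km.
Check against Station 1 (with the unrounded x, y): √((x − 41.3)²+(y − 106.8)²) = 236.31 ≈ 236.30 km. ✓

(82.4, -125.9)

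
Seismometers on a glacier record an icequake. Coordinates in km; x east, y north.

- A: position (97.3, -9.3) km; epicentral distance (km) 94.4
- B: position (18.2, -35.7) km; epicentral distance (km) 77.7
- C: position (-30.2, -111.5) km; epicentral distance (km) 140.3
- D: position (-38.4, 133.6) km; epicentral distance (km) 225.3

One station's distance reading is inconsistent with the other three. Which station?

A

Solve using three stations at a time. Using B, C, D (subtract circle equations pairwise → linear system) gives (x, y) ≈ (94.9, -48.0).
Distances from that point to each station vs reported:
  A: calculated 38.8 vs reported 94.4 → residual 55.6 km
  B: calculated 77.7 vs reported 77.7 → residual 0.0 km
  C: calculated 140.3 vs reported 140.3 → residual 0.0 km
  D: calculated 225.3 vs reported 225.3 → residual 0.0 km
B, C, D are mutually consistent (residuals ≈ 0); A is off by 55.6 km.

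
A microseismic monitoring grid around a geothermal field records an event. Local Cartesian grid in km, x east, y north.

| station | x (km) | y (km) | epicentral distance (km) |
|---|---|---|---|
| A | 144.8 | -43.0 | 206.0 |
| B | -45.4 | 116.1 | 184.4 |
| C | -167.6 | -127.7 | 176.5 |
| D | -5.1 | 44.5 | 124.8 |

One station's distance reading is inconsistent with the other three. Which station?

C

Solve using three stations at a time. Using A, B, D (subtract circle equations pairwise → linear system) gives (x, y) ≈ (-59.8, -67.8).
Distances from that point to each station vs reported:
  A: calculated 206.1 vs reported 206.0 → residual 0.1 km
  B: calculated 184.5 vs reported 184.4 → residual 0.1 km
  C: calculated 123.3 vs reported 176.5 → residual 53.2 km
  D: calculated 124.9 vs reported 124.8 → residual 0.1 km
A, B, D are mutually consistent (residuals ≈ 0); C is off by 53.2 km.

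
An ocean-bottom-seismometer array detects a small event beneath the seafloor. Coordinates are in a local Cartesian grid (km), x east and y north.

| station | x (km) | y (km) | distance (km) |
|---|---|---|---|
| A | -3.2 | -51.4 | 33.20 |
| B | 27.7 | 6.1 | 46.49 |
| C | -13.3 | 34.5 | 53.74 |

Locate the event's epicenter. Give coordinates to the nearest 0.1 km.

Circle about each station: (x + 3.2)² + (y + 51.4)² = 33.20²; (x − 27.7)² + (y − 6.1)² = 46.49²; (x + 13.3)² + (y − 34.5)² = 53.74².
Subtracting pairs of circle equations eliminates x²+y² and gives linear equations (the radical axes):
61.8 x + 115.0 y = -2906.78
-20.2 x + 171.8 y = -3070.81
Solving the 2×2 system: x ≈ -11.3, y ≈ -19.2 km.

-11.3 km east, -19.2 km north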